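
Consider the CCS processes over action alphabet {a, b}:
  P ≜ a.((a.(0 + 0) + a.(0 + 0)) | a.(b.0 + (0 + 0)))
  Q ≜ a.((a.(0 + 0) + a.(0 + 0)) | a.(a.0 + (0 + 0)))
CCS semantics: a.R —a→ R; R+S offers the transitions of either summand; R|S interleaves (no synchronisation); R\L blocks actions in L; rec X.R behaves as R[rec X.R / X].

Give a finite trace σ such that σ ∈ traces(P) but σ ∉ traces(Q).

aab

LTS(P): 7 reachable states
  u0 = a.((a.(0 + 0) + a.(0 + 0)) | a.(b.0 + (0 + 0))) :: -a-> u1
  u1 = (a.(0 + 0) + a.(0 + 0)) | a.(b.0 + (0 + 0)) :: -a-> u2, -a-> u3
  u2 = (0 + 0) | a.(b.0 + (0 + 0)) :: -a-> u4
  u3 = (a.(0 + 0) + a.(0 + 0)) | (b.0 + (0 + 0)) :: -a-> u4, -b-> u5
  u4 = (0 + 0) | (b.0 + (0 + 0)) :: -b-> u6
  u5 = (a.(0 + 0) + a.(0 + 0)) | 0 :: -a-> u6
  u6 = (0 + 0) | 0 :: stopped
LTS(Q): 7 reachable states
  v0 = a.((a.(0 + 0) + a.(0 + 0)) | a.(a.0 + (0 + 0))) :: -a-> v1
  v1 = (a.(0 + 0) + a.(0 + 0)) | a.(a.0 + (0 + 0)) :: -a-> v2, -a-> v3
  v2 = (0 + 0) | a.(a.0 + (0 + 0)) :: -a-> v4
  v3 = (a.(0 + 0) + a.(0 + 0)) | (a.0 + (0 + 0)) :: -a-> v4, -a-> v5
  v4 = (0 + 0) | (a.0 + (0 + 0)) :: -a-> v6
  v5 = (a.(0 + 0) + a.(0 + 0)) | 0 :: -a-> v6
  v6 = (0 + 0) | 0 :: stopped
Run σ = ⟨aab⟩ on P: start {u0}
  after a @ step 1: {u1}
  after a @ step 2: {u2, u3}
  after b @ step 3: {u5}
  P completes σ.
Run σ = ⟨aab⟩ on Q: start {v0}
  after a @ step 1: {v1}
  after a @ step 2: {v2, v3}
  after b @ step 3: ∅  — Q cannot continue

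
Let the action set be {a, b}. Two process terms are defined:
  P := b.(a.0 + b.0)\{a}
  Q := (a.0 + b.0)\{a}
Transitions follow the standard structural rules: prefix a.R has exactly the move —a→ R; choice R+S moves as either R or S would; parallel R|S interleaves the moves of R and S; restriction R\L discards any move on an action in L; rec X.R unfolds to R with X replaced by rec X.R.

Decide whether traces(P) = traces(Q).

NO — witness ⟨bb⟩

Reachable graph of P (3 states):
  m0 = b.(a.0 + b.0)\{a} | —b→ m1
  m1 = (a.0 + b.0)\{a} | —b→ m2
  m2 = 0\{a} | deadlocked
Reachable graph of Q (2 states):
  n0 = (a.0 + b.0)\{a} | —b→ n1
  n1 = 0\{a} | deadlocked
Trace ⟨bb⟩ through P, begin at {m0}:
  [1] b ⇒ {m1}
  [2] b ⇒ {m2}
  ✓ P
Trace ⟨bb⟩ through Q, begin at {n0}:
  [1] b ⇒ {n1}
  [2] b ⇒ ∅  — Q cannot continue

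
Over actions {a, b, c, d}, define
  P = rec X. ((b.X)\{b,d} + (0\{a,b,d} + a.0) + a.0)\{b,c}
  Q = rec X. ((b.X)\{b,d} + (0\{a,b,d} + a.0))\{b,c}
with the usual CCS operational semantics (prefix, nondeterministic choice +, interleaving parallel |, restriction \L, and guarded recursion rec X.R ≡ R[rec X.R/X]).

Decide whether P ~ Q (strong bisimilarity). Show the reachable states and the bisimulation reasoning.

P's transition system — 2 states:
  p0 = rec X. ((b.X)\{b,d} + (0\{a,b,d} + a.0) + a.0)\{b,c} has moves ··a··> p1
  p1 = 0\{b,c} has moves stopped
Q's transition system — 2 states:
  q0 = rec X. ((b.X)\{b,d} + (0\{a,b,d} + a.0))\{b,c} has moves ··a··> q1
  q1 = 0\{b,c} has moves stopped
Partition-refinement fixed point:
  B0 = {p0, q0}
  B1 = {p1, q1}
p0 ∈ B0, q0 ∈ B0 → same block

P ~ Q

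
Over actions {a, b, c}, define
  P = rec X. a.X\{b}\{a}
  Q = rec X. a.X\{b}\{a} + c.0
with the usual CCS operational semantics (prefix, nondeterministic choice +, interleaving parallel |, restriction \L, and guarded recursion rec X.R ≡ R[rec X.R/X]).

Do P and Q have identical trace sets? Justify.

LTS(P): 2 reachable states
  u0 = rec X. a.X\{b}\{a} ⊢ —a→ u1
  u1 = (rec X. a.X\{b}\{a})\{b}\{a} ⊢ deadlocked
LTS(Q): 4 reachable states
  v0 = rec X. a.X\{b}\{a} + c.0 ⊢ —a→ v1, —c→ v2
  v1 = (rec X. a.X\{b}\{a} + c.0)\{b}\{a} ⊢ —c→ v3
  v2 = 0 ⊢ deadlocked
  v3 = 0\{b}\{a} ⊢ deadlocked
Executing c from Q (initial set {v0}):
  step 1 (c): {v2}
  ✓ Q
Executing c from P (initial set {u0}):
  step 1 (c): ∅  — P cannot continue

trace-distinct — witness ⟨c⟩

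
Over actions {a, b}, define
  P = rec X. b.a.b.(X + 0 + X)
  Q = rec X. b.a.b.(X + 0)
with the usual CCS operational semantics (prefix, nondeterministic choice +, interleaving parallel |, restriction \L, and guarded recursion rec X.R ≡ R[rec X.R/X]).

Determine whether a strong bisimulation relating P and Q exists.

Reachable graph of P (4 states):
  u0 = rec X. b.a.b.(X + 0 + X) | -b-> u1
  u1 = a.b.((rec X. b.a.b.(X + 0 + X)) + 0 + (rec X. b.a.b.(X + 0 + X))) | -a-> u2
  u2 = b.((rec X. b.a.b.(X + 0 + X)) + 0 + (rec X. b.a.b.(X + 0 + X))) | -b-> u3
  u3 = (rec X. b.a.b.(X + 0 + X)) + 0 + (rec X. b.a.b.(X + 0 + X)) | -b-> u1
Reachable graph of Q (4 states):
  v0 = rec X. b.a.b.(X + 0) | -b-> v1
  v1 = a.b.((rec X. b.a.b.(X + 0)) + 0) | -a-> v2
  v2 = b.((rec X. b.a.b.(X + 0)) + 0) | -b-> v3
  v3 = (rec X. b.a.b.(X + 0)) + 0 | -b-> v1
Partition-refinement fixed point:
  B0 = {u0, u3, v0, v3}
  B1 = {u1, v1}
  B2 = {u2, v2}
u0 ∈ B0, v0 ∈ B0 → same block

P ~ Q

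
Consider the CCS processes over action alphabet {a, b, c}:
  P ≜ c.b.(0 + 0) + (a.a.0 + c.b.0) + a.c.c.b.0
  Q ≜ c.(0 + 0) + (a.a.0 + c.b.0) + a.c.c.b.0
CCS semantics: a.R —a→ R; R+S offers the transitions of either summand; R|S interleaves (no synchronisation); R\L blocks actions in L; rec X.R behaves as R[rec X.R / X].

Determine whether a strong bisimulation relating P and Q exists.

P's transition system — 8 states:
  s0 = c.b.(0 + 0) + (a.a.0 + c.b.0) + a.c.c.b.0 has moves =a=> s1, =a=> s2, =c=> s3, =c=> s4
  s1 = a.0 has moves =a=> s5
  s2 = c.c.b.0 has moves =c=> s6
  s3 = b.(0 + 0) has moves =b=> s7
  s4 = b.0 has moves =b=> s5
  s5 = 0 has moves ∅
  s6 = c.b.0 has moves =c=> s4
  s7 = 0 + 0 has moves ∅
Q's transition system — 7 states:
  t0 = c.(0 + 0) + (a.a.0 + c.b.0) + a.c.c.b.0 has moves =a=> t1, =a=> t2, =c=> t3, =c=> t4
  t1 = a.0 has moves =a=> t5
  t2 = c.c.b.0 has moves =c=> t6
  t3 = 0 + 0 has moves ∅
  t4 = b.0 has moves =b=> t5
  t5 = 0 has moves ∅
  t6 = c.b.0 has moves =c=> t4
Bisimilarity quotient blocks:
  B0 = {s0}
  B1 = {s3, s4, t4}
  B2 = {s5, s7, t3, t5}
  B3 = {s2, t2}
  B4 = {s6, t6}
  B5 = {s1, t1}
  B6 = {t0}
s0 ∈ B0, t0 ∈ B6 → different blocks

NO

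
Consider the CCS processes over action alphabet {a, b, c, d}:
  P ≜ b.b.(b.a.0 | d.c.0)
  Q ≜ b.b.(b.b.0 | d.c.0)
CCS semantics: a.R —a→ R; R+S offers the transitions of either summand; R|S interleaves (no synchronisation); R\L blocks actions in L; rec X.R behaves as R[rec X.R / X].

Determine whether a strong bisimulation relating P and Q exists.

Reachable graph of P (11 states):
  s0 = b.b.(b.a.0 | d.c.0) has moves =b=> s1
  s1 = b.(b.a.0 | d.c.0) has moves =b=> s2
  s2 = b.a.0 | d.c.0 has moves =b=> s3, =d=> s4
  s3 = a.0 | d.c.0 has moves =a=> s5, =d=> s6
  s4 = b.a.0 | c.0 has moves =b=> s6, =c=> s7
  s5 = 0 | d.c.0 has moves =d=> s8
  s6 = a.0 | c.0 has moves =a=> s8, =c=> s9
  s7 = b.a.0 | 0 has moves =b=> s9
  s8 = 0 | c.0 has moves =c=> s10
  s9 = a.0 | 0 has moves =a=> s10
  s10 = 0 | 0 has moves (no moves)
Reachable graph of Q (11 states):
  t0 = b.b.(b.b.0 | d.c.0) has moves =b=> t1
  t1 = b.(b.b.0 | d.c.0) has moves =b=> t2
  t2 = b.b.0 | d.c.0 has moves =b=> t3, =d=> t4
  t3 = b.0 | d.c.0 has moves =b=> t5, =d=> t6
  t4 = b.b.0 | c.0 has moves =b=> t6, =c=> t7
  t5 = 0 | d.c.0 has moves =d=> t8
  t6 = b.0 | c.0 has moves =b=> t8, =c=> t9
  t7 = b.b.0 | 0 has moves =b=> t9
  t8 = 0 | c.0 has moves =c=> t10
  t9 = b.0 | 0 has moves =b=> t10
  t10 = 0 | 0 has moves (no moves)
Bisimilarity quotient blocks:
  B0 = {s0}
  B1 = {s1}
  B2 = {s2}
  B3 = {s4}
  B4 = {s7}
  B5 = {s9}
  B6 = {s10, t10}
  B7 = {s6}
  B8 = {s8, t8}
  B9 = {s3}
  B10 = {s5, t5}
  B11 = {t0}
  B12 = {t1}
  B13 = {t2}
  B14 = {t4}
  B15 = {t7}
  B16 = {t9}
  B17 = {t6}
  B18 = {t3}
s0 ∈ B0, t0 ∈ B11 → different blocks

not bisimilar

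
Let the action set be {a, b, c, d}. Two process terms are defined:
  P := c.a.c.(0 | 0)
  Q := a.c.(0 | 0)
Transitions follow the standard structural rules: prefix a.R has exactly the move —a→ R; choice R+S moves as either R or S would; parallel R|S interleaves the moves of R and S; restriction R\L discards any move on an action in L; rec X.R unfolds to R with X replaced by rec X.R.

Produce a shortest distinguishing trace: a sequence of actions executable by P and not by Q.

c

LTS(P): 4 reachable states
  s0 = c.a.c.(0 | 0) has moves ··c··> s1
  s1 = a.c.(0 | 0) has moves ··a··> s2
  s2 = c.(0 | 0) has moves ··c··> s3
  s3 = 0 | 0 has moves ∅
LTS(Q): 3 reachable states
  t0 = a.c.(0 | 0) has moves ··a··> t1
  t1 = c.(0 | 0) has moves ··c··> t2
  t2 = 0 | 0 has moves ∅
Trace ⟨c⟩ through P, begin at {s0}:
  step 1 (c): {s1}
  — P admits the full trace.
Trace ⟨c⟩ through Q, begin at {t0}:
  step 1 (c): ∅ (Q stuck)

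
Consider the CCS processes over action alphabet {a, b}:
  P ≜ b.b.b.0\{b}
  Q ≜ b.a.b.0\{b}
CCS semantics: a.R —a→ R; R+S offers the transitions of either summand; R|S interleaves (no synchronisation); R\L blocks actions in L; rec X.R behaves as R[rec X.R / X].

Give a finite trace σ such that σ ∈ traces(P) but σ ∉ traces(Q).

LTS(P): 4 reachable states
  s0 = b.b.b.0\{b} ⊢ =b=> s1
  s1 = b.b.0\{b} ⊢ =b=> s2
  s2 = b.0\{b} ⊢ =b=> s3
  s3 = 0\{b} ⊢ ∅
LTS(Q): 4 reachable states
  t0 = b.a.b.0\{b} ⊢ =b=> t1
  t1 = a.b.0\{b} ⊢ =a=> t2
  t2 = b.0\{b} ⊢ =b=> t3
  t3 = 0\{b} ⊢ ∅
Run σ = ⟨bb⟩ on P: start {s0}
  after b @ step 1: {s1}
  after b @ step 2: {s2}
  P completes σ.
Run σ = ⟨bb⟩ on Q: start {t0}
  after b @ step 1: {t1}
  after b @ step 2: ∅ (Q stuck)

bb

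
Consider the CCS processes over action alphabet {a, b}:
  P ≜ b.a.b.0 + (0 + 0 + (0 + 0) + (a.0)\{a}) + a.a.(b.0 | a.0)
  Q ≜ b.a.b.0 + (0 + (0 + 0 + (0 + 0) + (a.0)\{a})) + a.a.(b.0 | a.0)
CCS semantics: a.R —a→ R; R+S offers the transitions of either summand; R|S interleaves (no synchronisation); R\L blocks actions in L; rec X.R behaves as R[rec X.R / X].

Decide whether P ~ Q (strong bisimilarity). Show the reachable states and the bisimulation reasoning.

LTS(P): 9 reachable states
  s0 = b.a.b.0 + (0 + 0 + (0 + 0) + (a.0)\{a}) + a.a.(b.0 | a.0) ⊢ --a--▸ s1, --b--▸ s2
  s1 = a.(b.0 | a.0) ⊢ --a--▸ s3
  s2 = a.b.0 ⊢ --a--▸ s4
  s3 = b.0 | a.0 ⊢ --a--▸ s5, --b--▸ s6
  s4 = b.0 ⊢ --b--▸ s7
  s5 = b.0 | 0 ⊢ --b--▸ s8
  s6 = 0 | a.0 ⊢ --a--▸ s8
  s7 = 0 ⊢ ∅
  s8 = 0 | 0 ⊢ ∅
LTS(Q): 9 reachable states
  t0 = b.a.b.0 + (0 + (0 + 0 + (0 + 0) + (a.0)\{a})) + a.a.(b.0 | a.0) ⊢ --a--▸ t1, --b--▸ t2
  t1 = a.(b.0 | a.0) ⊢ --a--▸ t3
  t2 = a.b.0 ⊢ --a--▸ t4
  t3 = b.0 | a.0 ⊢ --a--▸ t5, --b--▸ t6
  t4 = b.0 ⊢ --b--▸ t7
  t5 = b.0 | 0 ⊢ --b--▸ t8
  t6 = 0 | a.0 ⊢ --a--▸ t8
  t7 = 0 ⊢ ∅
  t8 = 0 | 0 ⊢ ∅
Bisimilarity quotient blocks:
  B0 = {s0, t0}
  B1 = {s1, t1}
  B2 = {s3, t3}
  B3 = {s6, t6}
  B4 = {s7, s8, t7, t8}
  B5 = {s4, s5, t4, t5}
  B6 = {s2, t2}
s0 ∈ B0, t0 ∈ B0 → same block

YES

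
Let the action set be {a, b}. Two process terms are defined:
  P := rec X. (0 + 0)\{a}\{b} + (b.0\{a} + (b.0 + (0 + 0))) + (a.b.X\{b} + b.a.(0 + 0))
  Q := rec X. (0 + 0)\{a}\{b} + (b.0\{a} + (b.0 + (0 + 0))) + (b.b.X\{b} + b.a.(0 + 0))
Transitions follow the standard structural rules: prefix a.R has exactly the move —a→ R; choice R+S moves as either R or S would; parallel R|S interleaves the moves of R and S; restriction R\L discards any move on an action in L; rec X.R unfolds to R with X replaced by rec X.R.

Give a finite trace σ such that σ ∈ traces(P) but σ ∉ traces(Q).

LTS(P): 8 reachable states
  s0 = rec X. (0 + 0)\{a}\{b} + (b.0\{a} + (b.0 + (0 + 0))) + (a.b.X\{b} + b.a.(0 + 0)) → -a-> s1, -b-> s2, -b-> s3, -b-> s4
  s1 = b.(rec X. (0 + 0)\{a}\{b} + (b.0\{a} + (b.0 + (0 + 0))) + (a.b.X\{b} + b.a.(0 + 0)))\{b} → -b-> s5
  s2 = 0 → ·
  s3 = 0\{a} → ·
  s4 = a.(0 + 0) → -a-> s6
  s5 = (rec X. (0 + 0)\{a}\{b} + (b.0\{a} + (b.0 + (0 + 0))) + (a.b.X\{b} + b.a.(0 + 0)))\{b} → -a-> s7
  s6 = 0 + 0 → ·
  s7 = (b.(rec X. (0 + 0)\{a}\{b} + (b.0\{a} + (b.0 + (0 + 0))) + (a.b.X\{b} + b.a.(0 + 0)))\{b})\{b} → ·
LTS(Q): 7 reachable states
  t0 = rec X. (0 + 0)\{a}\{b} + (b.0\{a} + (b.0 + (0 + 0))) + (b.b.X\{b} + b.a.(0 + 0)) → -b-> t1, -b-> t2, -b-> t3, -b-> t4
  t1 = 0 → ·
  t2 = 0\{a} → ·
  t3 = a.(0 + 0) → -a-> t5
  t4 = b.(rec X. (0 + 0)\{a}\{b} + (b.0\{a} + (b.0 + (0 + 0))) + (b.b.X\{b} + b.a.(0 + 0)))\{b} → -b-> t6
  t5 = 0 + 0 → ·
  t6 = (rec X. (0 + 0)\{a}\{b} + (b.0\{a} + (b.0 + (0 + 0))) + (b.b.X\{b} + b.a.(0 + 0)))\{b} → ·
Trace ⟨a⟩ through P, begin at {s0}:
  [1] a ⇒ {s1}
  P completes σ.
Trace ⟨a⟩ through Q, begin at {t0}:
  [1] a ⇒ ∅  — Q cannot continue

a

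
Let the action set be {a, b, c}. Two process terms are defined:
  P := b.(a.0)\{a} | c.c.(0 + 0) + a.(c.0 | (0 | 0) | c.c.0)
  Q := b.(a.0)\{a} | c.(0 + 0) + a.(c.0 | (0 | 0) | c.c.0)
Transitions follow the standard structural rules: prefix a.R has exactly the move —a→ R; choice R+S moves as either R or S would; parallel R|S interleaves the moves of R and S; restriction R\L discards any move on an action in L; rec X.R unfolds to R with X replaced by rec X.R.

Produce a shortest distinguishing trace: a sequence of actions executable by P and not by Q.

cc

Reachable graph of P (12 states):
  s0 = b.(a.0)\{a} | c.c.(0 + 0) + a.(c.0 | (0 | 0) | c.c.0) has moves --a--▸ s1, --b--▸ s2, --c--▸ s3
  s1 = c.0 | (0 | 0) | c.c.0 has moves --c--▸ s4, --c--▸ s5
  s2 = (a.0)\{a} | c.c.(0 + 0) has moves --c--▸ s6
  s3 = b.(a.0)\{a} | c.(0 + 0) has moves --b--▸ s6, --c--▸ s7
  s4 = 0 | (0 | 0) | c.c.0 has moves --c--▸ s8
  s5 = c.0 | (0 | 0) | c.0 has moves --c--▸ s8, --c--▸ s9
  s6 = (a.0)\{a} | c.(0 + 0) has moves --c--▸ s10
  s7 = b.(a.0)\{a} | (0 + 0) has moves --b--▸ s10
  s8 = 0 | (0 | 0) | c.0 has moves --c--▸ s11
  s9 = c.0 | (0 | 0) | 0 has moves --c--▸ s11
  s10 = (a.0)\{a} | (0 + 0) has moves deadlocked
  s11 = 0 | (0 | 0) | 0 has moves deadlocked
Reachable graph of Q (10 states):
  t0 = b.(a.0)\{a} | c.(0 + 0) + a.(c.0 | (0 | 0) | c.c.0) has moves --a--▸ t1, --b--▸ t2, --c--▸ t3
  t1 = c.0 | (0 | 0) | c.c.0 has moves --c--▸ t4, --c--▸ t5
  t2 = (a.0)\{a} | c.(0 + 0) has moves --c--▸ t6
  t3 = b.(a.0)\{a} | (0 + 0) has moves --b--▸ t6
  t4 = 0 | (0 | 0) | c.c.0 has moves --c--▸ t7
  t5 = c.0 | (0 | 0) | c.0 has moves --c--▸ t7, --c--▸ t8
  t6 = (a.0)\{a} | (0 + 0) has moves deadlocked
  t7 = 0 | (0 | 0) | c.0 has moves --c--▸ t9
  t8 = c.0 | (0 | 0) | 0 has moves --c--▸ t9
  t9 = 0 | (0 | 0) | 0 has moves deadlocked
Run σ = ⟨cc⟩ on P: start {s0}
  step 1 (c): {s3}
  step 2 (c): {s7}
  — P admits the full trace.
Run σ = ⟨cc⟩ on Q: start {t0}
  step 1 (c): {t3}
  step 2 (c): ∅  — Q cannot continue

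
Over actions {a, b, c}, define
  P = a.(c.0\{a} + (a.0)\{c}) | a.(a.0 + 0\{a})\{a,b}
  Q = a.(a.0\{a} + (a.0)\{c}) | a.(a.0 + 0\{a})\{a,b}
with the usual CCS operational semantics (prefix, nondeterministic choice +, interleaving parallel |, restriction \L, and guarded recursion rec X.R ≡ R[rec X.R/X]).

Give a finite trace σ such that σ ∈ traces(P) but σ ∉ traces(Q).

ac

Reachable graph of P (8 states):
  s0 = a.(c.0\{a} + (a.0)\{c}) | a.(a.0 + 0\{a})\{a,b} ⊢ --a--▸ s1, --a--▸ s2
  s1 = (c.0\{a} + (a.0)\{c}) | a.(a.0 + 0\{a})\{a,b} ⊢ --a--▸ s3, --a--▸ s4, --c--▸ s5
  s2 = a.(c.0\{a} + (a.0)\{c}) | (a.0 + 0\{a})\{a,b} ⊢ --a--▸ s3
  s3 = (c.0\{a} + (a.0)\{c}) | (a.0 + 0\{a})\{a,b} ⊢ --a--▸ s6, --c--▸ s7
  s4 = 0\{c} | a.(a.0 + 0\{a})\{a,b} ⊢ --a--▸ s6
  s5 = 0\{a} | a.(a.0 + 0\{a})\{a,b} ⊢ --a--▸ s7
  s6 = 0\{c} | (a.0 + 0\{a})\{a,b} ⊢ (no moves)
  s7 = 0\{a} | (a.0 + 0\{a})\{a,b} ⊢ (no moves)
Reachable graph of Q (8 states):
  t0 = a.(a.0\{a} + (a.0)\{c}) | a.(a.0 + 0\{a})\{a,b} ⊢ --a--▸ t1, --a--▸ t2
  t1 = (a.0\{a} + (a.0)\{c}) | a.(a.0 + 0\{a})\{a,b} ⊢ --a--▸ t3, --a--▸ t4, --a--▸ t5
  t2 = a.(a.0\{a} + (a.0)\{c}) | (a.0 + 0\{a})\{a,b} ⊢ --a--▸ t3
  t3 = (a.0\{a} + (a.0)\{c}) | (a.0 + 0\{a})\{a,b} ⊢ --a--▸ t6, --a--▸ t7
  t4 = 0\{a} | a.(a.0 + 0\{a})\{a,b} ⊢ --a--▸ t6
  t5 = 0\{c} | a.(a.0 + 0\{a})\{a,b} ⊢ --a--▸ t7
  t6 = 0\{a} | (a.0 + 0\{a})\{a,b} ⊢ (no moves)
  t7 = 0\{c} | (a.0 + 0\{a})\{a,b} ⊢ (no moves)
Trace ⟨ac⟩ through P, begin at {s0}:
  step 1 (a): {s1, s2}
  step 2 (c): {s5}
  P completes σ.
Trace ⟨ac⟩ through Q, begin at {t0}:
  step 1 (a): {t1, t2}
  step 2 (c): no successor for Q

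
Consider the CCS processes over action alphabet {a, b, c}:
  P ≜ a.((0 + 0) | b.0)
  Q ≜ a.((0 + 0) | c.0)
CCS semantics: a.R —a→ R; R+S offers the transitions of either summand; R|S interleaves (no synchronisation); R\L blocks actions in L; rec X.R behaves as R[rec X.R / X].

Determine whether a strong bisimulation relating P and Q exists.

Reachable graph of P (3 states):
  m0 = a.((0 + 0) | b.0) :: -a-> m1
  m1 = (0 + 0) | b.0 :: -b-> m2
  m2 = (0 + 0) | 0 :: ∅
Reachable graph of Q (3 states):
  n0 = a.((0 + 0) | c.0) :: -a-> n1
  n1 = (0 + 0) | c.0 :: -c-> n2
  n2 = (0 + 0) | 0 :: ∅
Partition-refinement fixed point:
  B0 = {m0}
  B1 = {m1}
  B2 = {m2, n2}
  B3 = {n0}
  B4 = {n1}
m0 ∈ B0, n0 ∈ B3 → different blocks

P ≁ Q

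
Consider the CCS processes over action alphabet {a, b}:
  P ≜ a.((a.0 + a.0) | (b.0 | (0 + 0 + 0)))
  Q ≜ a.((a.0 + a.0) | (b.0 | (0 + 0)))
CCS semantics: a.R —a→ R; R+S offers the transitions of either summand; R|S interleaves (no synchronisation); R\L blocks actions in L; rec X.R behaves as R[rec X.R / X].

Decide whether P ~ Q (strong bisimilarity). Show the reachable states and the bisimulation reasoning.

LTS(P): 5 reachable states
  p0 = a.((a.0 + a.0) | (b.0 | (0 + 0 + 0))) :: ··a··> p1
  p1 = (a.0 + a.0) | (b.0 | (0 + 0 + 0)) :: ··a··> p2, ··b··> p3
  p2 = 0 | (b.0 | (0 + 0 + 0)) :: ··b··> p4
  p3 = (a.0 + a.0) | (0 | (0 + 0 + 0)) :: ··a··> p4
  p4 = 0 | (0 | (0 + 0 + 0)) :: ·
LTS(Q): 5 reachable states
  q0 = a.((a.0 + a.0) | (b.0 | (0 + 0))) :: ··a··> q1
  q1 = (a.0 + a.0) | (b.0 | (0 + 0)) :: ··a··> q2, ··b··> q3
  q2 = 0 | (b.0 | (0 + 0)) :: ··b··> q4
  q3 = (a.0 + a.0) | (0 | (0 + 0)) :: ··a··> q4
  q4 = 0 | (0 | (0 + 0)) :: ·
Bisimilarity quotient blocks:
  B0 = {p0, q0}
  B1 = {p1, q1}
  B2 = {p2, q2}
  B3 = {p4, q4}
  B4 = {p3, q3}
p0 ∈ B0, q0 ∈ B0 → same block

bisimilar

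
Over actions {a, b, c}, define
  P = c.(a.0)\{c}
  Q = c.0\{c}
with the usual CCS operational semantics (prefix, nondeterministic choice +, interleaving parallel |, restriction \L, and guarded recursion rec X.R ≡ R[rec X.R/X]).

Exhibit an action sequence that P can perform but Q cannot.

ca

LTS(P): 3 reachable states
  u0 = c.(a.0)\{c} → =c=> u1
  u1 = (a.0)\{c} → =a=> u2
  u2 = 0\{c} → deadlocked
LTS(Q): 2 reachable states
  v0 = c.0\{c} → =c=> v1
  v1 = 0\{c} → deadlocked
Executing ca from P (initial set {u0}):
  after c @ step 1: {u1}
  after a @ step 2: {u2}
  — P admits the full trace.
Executing ca from Q (initial set {v0}):
  after c @ step 1: {v1}
  after a @ step 2: no successor for Q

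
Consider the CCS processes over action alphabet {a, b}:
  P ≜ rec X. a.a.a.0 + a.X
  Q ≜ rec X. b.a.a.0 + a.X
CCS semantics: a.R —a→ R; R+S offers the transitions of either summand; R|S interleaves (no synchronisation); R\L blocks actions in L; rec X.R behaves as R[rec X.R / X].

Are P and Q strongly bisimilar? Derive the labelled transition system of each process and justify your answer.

NO

LTS(P): 4 reachable states
  s0 = rec X. a.a.a.0 + a.X has moves -a-> s0, -a-> s1
  s1 = a.a.0 has moves -a-> s2
  s2 = a.0 has moves -a-> s3
  s3 = 0 has moves deadlocked
LTS(Q): 4 reachable states
  t0 = rec X. b.a.a.0 + a.X has moves -a-> t0, -b-> t1
  t1 = a.a.0 has moves -a-> t2
  t2 = a.0 has moves -a-> t3
  t3 = 0 has moves deadlocked
Partition-refinement fixed point:
  B0 = {s0}
  B1 = {s1, t1}
  B2 = {s2, t2}
  B3 = {s3, t3}
  B4 = {t0}
s0 ∈ B0, t0 ∈ B4 → different blocks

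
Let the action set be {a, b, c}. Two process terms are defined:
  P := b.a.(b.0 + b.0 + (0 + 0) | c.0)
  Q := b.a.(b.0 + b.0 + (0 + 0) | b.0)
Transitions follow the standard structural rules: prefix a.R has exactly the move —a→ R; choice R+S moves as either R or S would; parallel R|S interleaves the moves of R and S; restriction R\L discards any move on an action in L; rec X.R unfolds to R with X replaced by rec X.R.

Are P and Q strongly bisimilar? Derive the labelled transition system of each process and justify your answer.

NO

Reachable graph of P (5 states):
  p0 = b.a.(b.0 + b.0 + (0 + 0) | c.0) ⊢ ··b··> p1
  p1 = a.(b.0 + b.0 + (0 + 0) | c.0) ⊢ ··a··> p2
  p2 = b.0 + b.0 + (0 + 0) | c.0 ⊢ ··b··> p3, ··c··> p4
  p3 = 0 ⊢ ∅
  p4 = (0 + 0) | 0 ⊢ ∅
Reachable graph of Q (5 states):
  q0 = b.a.(b.0 + b.0 + (0 + 0) | b.0) ⊢ ··b··> q1
  q1 = a.(b.0 + b.0 + (0 + 0) | b.0) ⊢ ··a··> q2
  q2 = b.0 + b.0 + (0 + 0) | b.0 ⊢ ··b··> q3, ··b··> q4
  q3 = (0 + 0) | 0 ⊢ ∅
  q4 = 0 ⊢ ∅
Partition-refinement fixed point:
  B0 = {p0}
  B1 = {p1}
  B2 = {p2}
  B3 = {p3, p4, q3, q4}
  B4 = {q0}
  B5 = {q1}
  B6 = {q2}
p0 ∈ B0, q0 ∈ B4 → different blocks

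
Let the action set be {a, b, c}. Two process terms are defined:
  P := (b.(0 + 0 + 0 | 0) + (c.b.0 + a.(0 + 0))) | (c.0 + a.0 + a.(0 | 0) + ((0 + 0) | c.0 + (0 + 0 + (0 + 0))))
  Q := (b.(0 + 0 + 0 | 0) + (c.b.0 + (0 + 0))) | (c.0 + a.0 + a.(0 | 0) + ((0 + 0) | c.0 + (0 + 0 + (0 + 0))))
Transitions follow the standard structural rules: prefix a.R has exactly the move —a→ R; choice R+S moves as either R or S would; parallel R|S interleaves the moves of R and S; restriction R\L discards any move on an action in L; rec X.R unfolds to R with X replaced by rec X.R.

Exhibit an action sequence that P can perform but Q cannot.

aa

P's transition system — 20 states:
  m0 = (b.(0 + 0 + 0 | 0) + (c.b.0 + a.(0 + 0))) | (c.0 + a.0 + a.(0 | 0) + ((0 + 0) | c.0 + (0 + 0 + (0 + 0)))) | --a--▸ m1, --a--▸ m2, --a--▸ m3, --b--▸ m4, --c--▸ m3, --c--▸ m5, --c--▸ m6
  m1 = (0 + 0) | (c.0 + a.0 + a.(0 | 0) + ((0 + 0) | c.0 + (0 + 0 + (0 + 0)))) | --a--▸ m7, --a--▸ m8, --c--▸ m8, --c--▸ m9
  m2 = (b.(0 + 0 + 0 | 0) + (c.b.0 + a.(0 + 0))) | (0 | 0) | --a--▸ m7, --b--▸ m10, --c--▸ m11
  m3 = (b.(0 + 0 + 0 | 0) + (c.b.0 + a.(0 + 0))) | 0 | --a--▸ m8, --b--▸ m12, --c--▸ m13
  m4 = (0 + 0 + 0 | 0) | (c.0 + a.0 + a.(0 | 0) + ((0 + 0) | c.0 + (0 + 0 + (0 + 0)))) | --a--▸ m10, --a--▸ m12, --c--▸ m12, --c--▸ m14
  m5 = (b.(0 + 0 + 0 | 0) + (c.b.0 + a.(0 + 0))) | ((0 + 0) | 0) | --a--▸ m9, --b--▸ m14, --c--▸ m15
  m6 = b.0 | (c.0 + a.0 + a.(0 | 0) + ((0 + 0) | c.0 + (0 + 0 + (0 + 0)))) | --a--▸ m11, --a--▸ m13, --b--▸ m16, --c--▸ m13, --c--▸ m15
  m7 = (0 + 0) | (0 | 0) | ∅
  m8 = (0 + 0) | 0 | ∅
  m9 = (0 + 0) | ((0 + 0) | 0) | ∅
  m10 = (0 + 0 + 0 | 0) | (0 | 0) | ∅
  m11 = b.0 | (0 | 0) | --b--▸ m17
  m12 = (0 + 0 + 0 | 0) | 0 | ∅
  m13 = b.0 | 0 | --b--▸ m18
  m14 = (0 + 0 + 0 | 0) | ((0 + 0) | 0) | ∅
  m15 = b.0 | ((0 + 0) | 0) | --b--▸ m19
  m16 = 0 | (c.0 + a.0 + a.(0 | 0) + ((0 + 0) | c.0 + (0 + 0 + (0 + 0)))) | --a--▸ m17, --a--▸ m18, --c--▸ m18, --c--▸ m19
  m17 = 0 | (0 | 0) | ∅
  m18 = 0 | 0 | ∅
  m19 = 0 | ((0 + 0) | 0) | ∅
Q's transition system — 16 states:
  n0 = (b.(0 + 0 + 0 | 0) + (c.b.0 + (0 + 0))) | (c.0 + a.0 + a.(0 | 0) + ((0 + 0) | c.0 + (0 + 0 + (0 + 0)))) | --a--▸ n1, --a--▸ n2, --b--▸ n3, --c--▸ n2, --c--▸ n4, --c--▸ n5
  n1 = (b.(0 + 0 + 0 | 0) + (c.b.0 + (0 + 0))) | (0 | 0) | --b--▸ n6, --c--▸ n7
  n2 = (b.(0 + 0 + 0 | 0) + (c.b.0 + (0 + 0))) | 0 | --b--▸ n8, --c--▸ n9
  n3 = (0 + 0 + 0 | 0) | (c.0 + a.0 + a.(0 | 0) + ((0 + 0) | c.0 + (0 + 0 + (0 + 0)))) | --a--▸ n6, --a--▸ n8, --c--▸ n10, --c--▸ n8
  n4 = (b.(0 + 0 + 0 | 0) + (c.b.0 + (0 + 0))) | ((0 + 0) | 0) | --b--▸ n10, --c--▸ n11
  n5 = b.0 | (c.0 + a.0 + a.(0 | 0) + ((0 + 0) | c.0 + (0 + 0 + (0 + 0)))) | --a--▸ n7, --a--▸ n9, --b--▸ n12, --c--▸ n11, --c--▸ n9
  n6 = (0 + 0 + 0 | 0) | (0 | 0) | ∅
  n7 = b.0 | (0 | 0) | --b--▸ n13
  n8 = (0 + 0 + 0 | 0) | 0 | ∅
  n9 = b.0 | 0 | --b--▸ n14
  n10 = (0 + 0 + 0 | 0) | ((0 + 0) | 0) | ∅
  n11 = b.0 | ((0 + 0) | 0) | --b--▸ n15
  n12 = 0 | (c.0 + a.0 + a.(0 | 0) + ((0 + 0) | c.0 + (0 + 0 + (0 + 0)))) | --a--▸ n13, --a--▸ n14, --c--▸ n14, --c--▸ n15
  n13 = 0 | (0 | 0) | ∅
  n14 = 0 | 0 | ∅
  n15 = 0 | ((0 + 0) | 0) | ∅
Run σ = ⟨aa⟩ on P: start {m0}
  after a @ step 1: {m1, m2, m3}
  after a @ step 2: {m7, m8}
  ✓ P
Run σ = ⟨aa⟩ on Q: start {n0}
  after a @ step 1: {n1, n2}
  after a @ step 2: no successor for Q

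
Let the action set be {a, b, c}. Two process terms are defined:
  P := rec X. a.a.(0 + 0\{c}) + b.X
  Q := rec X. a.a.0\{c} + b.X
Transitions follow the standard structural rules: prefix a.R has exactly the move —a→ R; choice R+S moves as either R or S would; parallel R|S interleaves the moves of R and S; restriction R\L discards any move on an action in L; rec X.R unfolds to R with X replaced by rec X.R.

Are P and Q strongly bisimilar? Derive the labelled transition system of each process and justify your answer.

P's transition system — 3 states:
  m0 = rec X. a.a.(0 + 0\{c}) + b.X ⊢ ··a··> m1, ··b··> m0
  m1 = a.(0 + 0\{c}) ⊢ ··a··> m2
  m2 = 0 + 0\{c} ⊢ (no moves)
Q's transition system — 3 states:
  n0 = rec X. a.a.0\{c} + b.X ⊢ ··a··> n1, ··b··> n0
  n1 = a.0\{c} ⊢ ··a··> n2
  n2 = 0\{c} ⊢ (no moves)
Partition-refinement fixed point:
  B0 = {m0, n0}
  B1 = {m1, n1}
  B2 = {m2, n2}
m0 ∈ B0, n0 ∈ B0 → same block

YES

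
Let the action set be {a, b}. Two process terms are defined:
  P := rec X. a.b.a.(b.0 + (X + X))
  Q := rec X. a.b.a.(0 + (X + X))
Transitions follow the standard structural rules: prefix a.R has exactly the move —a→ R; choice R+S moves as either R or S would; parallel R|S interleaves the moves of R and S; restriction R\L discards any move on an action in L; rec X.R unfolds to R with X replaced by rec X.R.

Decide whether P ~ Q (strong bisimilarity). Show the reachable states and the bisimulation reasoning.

P's transition system — 5 states:
  s0 = rec X. a.b.a.(b.0 + (X + X)) :: —a→ s1
  s1 = b.a.(b.0 + ((rec X. a.b.a.(b.0 + (X + X))) + (rec X. a.b.a.(b.0 + (X + X))))) :: —b→ s2
  s2 = a.(b.0 + ((rec X. a.b.a.(b.0 + (X + X))) + (rec X. a.b.a.(b.0 + (X + X))))) :: —a→ s3
  s3 = b.0 + ((rec X. a.b.a.(b.0 + (X + X))) + (rec X. a.b.a.(b.0 + (X + X)))) :: —a→ s1, —b→ s4
  s4 = 0 :: deadlocked
Q's transition system — 4 states:
  t0 = rec X. a.b.a.(0 + (X + X)) :: —a→ t1
  t1 = b.a.(0 + ((rec X. a.b.a.(0 + (X + X))) + (rec X. a.b.a.(0 + (X + X))))) :: —b→ t2
  t2 = a.(0 + ((rec X. a.b.a.(0 + (X + X))) + (rec X. a.b.a.(0 + (X + X))))) :: —a→ t3
  t3 = 0 + ((rec X. a.b.a.(0 + (X + X))) + (rec X. a.b.a.(0 + (X + X)))) :: —a→ t1
Bisimilarity quotient blocks:
  B0 = {s0}
  B1 = {s1}
  B2 = {s2}
  B3 = {s3}
  B4 = {s4}
  B5 = {t0, t3}
  B6 = {t1}
  B7 = {t2}
s0 ∈ B0, t0 ∈ B5 → different blocks

P ≁ Q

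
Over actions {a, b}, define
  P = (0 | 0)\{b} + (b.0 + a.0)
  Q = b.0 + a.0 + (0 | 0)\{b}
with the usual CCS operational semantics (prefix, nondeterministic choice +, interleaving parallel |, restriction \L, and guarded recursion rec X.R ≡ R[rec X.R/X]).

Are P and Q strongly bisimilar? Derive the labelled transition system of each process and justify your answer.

LTS(P): 2 reachable states
  s0 = (0 | 0)\{b} + (b.0 + a.0) → --a--▸ s1, --b--▸ s1
  s1 = 0 → stopped
LTS(Q): 2 reachable states
  t0 = b.0 + a.0 + (0 | 0)\{b} → --a--▸ t1, --b--▸ t1
  t1 = 0 → stopped
Partition-refinement fixed point:
  B0 = {s0, t0}
  B1 = {s1, t1}
s0 ∈ B0, t0 ∈ B0 → same block

P ~ Q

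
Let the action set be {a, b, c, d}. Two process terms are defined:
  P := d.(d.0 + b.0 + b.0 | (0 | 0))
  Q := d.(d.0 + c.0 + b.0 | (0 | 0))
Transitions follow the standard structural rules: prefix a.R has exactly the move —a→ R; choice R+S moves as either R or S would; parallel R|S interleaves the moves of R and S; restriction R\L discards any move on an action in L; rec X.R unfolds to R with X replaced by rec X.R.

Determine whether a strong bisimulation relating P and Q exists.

not bisimilar

Reachable graph of P (4 states):
  p0 = d.(d.0 + b.0 + b.0 | (0 | 0)) ⊢ --d--▸ p1
  p1 = d.0 + b.0 + b.0 | (0 | 0) ⊢ --b--▸ p2, --b--▸ p3, --d--▸ p2
  p2 = 0 ⊢ (no moves)
  p3 = 0 | (0 | 0) ⊢ (no moves)
Reachable graph of Q (4 states):
  q0 = d.(d.0 + c.0 + b.0 | (0 | 0)) ⊢ --d--▸ q1
  q1 = d.0 + c.0 + b.0 | (0 | 0) ⊢ --b--▸ q2, --c--▸ q3, --d--▸ q3
  q2 = 0 | (0 | 0) ⊢ (no moves)
  q3 = 0 ⊢ (no moves)
Partition-refinement fixed point:
  B0 = {p0}
  B1 = {p1}
  B2 = {p2, p3, q2, q3}
  B3 = {q0}
  B4 = {q1}
p0 ∈ B0, q0 ∈ B3 → different blocks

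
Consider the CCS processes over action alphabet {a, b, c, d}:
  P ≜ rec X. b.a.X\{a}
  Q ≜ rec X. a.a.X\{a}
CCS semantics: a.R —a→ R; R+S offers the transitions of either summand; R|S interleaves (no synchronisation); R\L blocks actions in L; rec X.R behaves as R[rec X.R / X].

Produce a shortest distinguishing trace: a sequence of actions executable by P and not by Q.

LTS(P): 4 reachable states
  s0 = rec X. b.a.X\{a} :: —b→ s1
  s1 = a.(rec X. b.a.X\{a})\{a} :: —a→ s2
  s2 = (rec X. b.a.X\{a})\{a} :: —b→ s3
  s3 = (a.(rec X. b.a.X\{a})\{a})\{a} :: deadlocked
LTS(Q): 3 reachable states
  t0 = rec X. a.a.X\{a} :: —a→ t1
  t1 = a.(rec X. a.a.X\{a})\{a} :: —a→ t2
  t2 = (rec X. a.a.X\{a})\{a} :: deadlocked
Run σ = ⟨b⟩ on P: start {s0}
  step 1 (b): {s1}
  ✓ P
Run σ = ⟨b⟩ on Q: start {t0}
  step 1 (b): no successor for Q

b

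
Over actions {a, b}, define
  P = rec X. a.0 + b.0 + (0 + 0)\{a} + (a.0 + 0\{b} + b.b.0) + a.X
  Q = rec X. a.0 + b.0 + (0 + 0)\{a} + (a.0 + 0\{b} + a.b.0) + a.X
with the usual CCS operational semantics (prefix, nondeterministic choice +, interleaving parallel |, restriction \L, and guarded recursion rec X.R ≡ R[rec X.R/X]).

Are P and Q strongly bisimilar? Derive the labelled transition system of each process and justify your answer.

NO

LTS(P): 3 reachable states
  p0 = rec X. a.0 + b.0 + (0 + 0)\{a} + (a.0 + 0\{b} + b.b.0) + a.X → --a--▸ p0, --a--▸ p1, --b--▸ p1, --b--▸ p2
  p1 = 0 → ·
  p2 = b.0 → --b--▸ p1
LTS(Q): 3 reachable states
  q0 = rec X. a.0 + b.0 + (0 + 0)\{a} + (a.0 + 0\{b} + a.b.0) + a.X → --a--▸ q0, --a--▸ q1, --a--▸ q2, --b--▸ q1
  q1 = 0 → ·
  q2 = b.0 → --b--▸ q1
Coarsest stable partition (strong bisimilarity classes):
  B0 = {p0}
  B1 = {p1, q1}
  B2 = {p2, q2}
  B3 = {q0}
p0 ∈ B0, q0 ∈ B3 → different blocks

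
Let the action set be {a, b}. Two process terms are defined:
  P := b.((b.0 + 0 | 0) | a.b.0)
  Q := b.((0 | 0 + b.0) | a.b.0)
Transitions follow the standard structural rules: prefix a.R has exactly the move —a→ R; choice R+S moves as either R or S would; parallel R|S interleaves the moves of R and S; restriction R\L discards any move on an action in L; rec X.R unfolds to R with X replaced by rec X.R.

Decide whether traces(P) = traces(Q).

YES

Reachable graph of P (7 states):
  s0 = b.((b.0 + 0 | 0) | a.b.0) :: --b--▸ s1
  s1 = (b.0 + 0 | 0) | a.b.0 :: --a--▸ s2, --b--▸ s3
  s2 = (b.0 + 0 | 0) | b.0 :: --b--▸ s4, --b--▸ s5
  s3 = 0 | a.b.0 :: --a--▸ s5
  s4 = (b.0 + 0 | 0) | 0 :: --b--▸ s6
  s5 = 0 | b.0 :: --b--▸ s6
  s6 = 0 | 0 :: ∅
Reachable graph of Q (7 states):
  t0 = b.((0 | 0 + b.0) | a.b.0) :: --b--▸ t1
  t1 = (0 | 0 + b.0) | a.b.0 :: --a--▸ t2, --b--▸ t3
  t2 = (0 | 0 + b.0) | b.0 :: --b--▸ t4, --b--▸ t5
  t3 = 0 | a.b.0 :: --a--▸ t5
  t4 = (0 | 0 + b.0) | 0 :: --b--▸ t6
  t5 = 0 | b.0 :: --b--▸ t6
  t6 = 0 | 0 :: ∅
Partition-refinement fixed point:
  B0 = {s0, t0}
  B1 = {s1, t1}
  B2 = {s3, t3}
  B3 = {s4, s5, t4, t5}
  B4 = {s6, t6}
  B5 = {s2, t2}
s0 ∈ B0, t0 ∈ B0 → same block
Bisimilar ⇒ trace-equivalent.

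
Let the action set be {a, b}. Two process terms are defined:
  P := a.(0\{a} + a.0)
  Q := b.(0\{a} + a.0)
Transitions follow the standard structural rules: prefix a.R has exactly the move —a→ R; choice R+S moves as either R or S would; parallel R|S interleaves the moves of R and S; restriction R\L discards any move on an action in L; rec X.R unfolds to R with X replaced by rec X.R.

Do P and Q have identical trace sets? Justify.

LTS(P): 3 reachable states
  u0 = a.(0\{a} + a.0) | —a→ u1
  u1 = 0\{a} + a.0 | —a→ u2
  u2 = 0 | stopped
LTS(Q): 3 reachable states
  v0 = b.(0\{a} + a.0) | —b→ v1
  v1 = 0\{a} + a.0 | —a→ v2
  v2 = 0 | stopped
Run σ = ⟨a⟩ on P: start {u0}
  step 1 (a): {u1}
  ✓ P
Run σ = ⟨a⟩ on Q: start {v0}
  step 1 (a): no successor for Q

trace-distinct — witness ⟨a⟩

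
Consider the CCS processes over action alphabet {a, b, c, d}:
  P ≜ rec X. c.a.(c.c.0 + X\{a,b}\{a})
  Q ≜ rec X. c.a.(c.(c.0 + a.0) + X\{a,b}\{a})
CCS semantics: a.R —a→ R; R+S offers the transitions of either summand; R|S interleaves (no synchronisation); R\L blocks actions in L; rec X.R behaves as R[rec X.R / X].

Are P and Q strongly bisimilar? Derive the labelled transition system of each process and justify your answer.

Reachable graph of P (6 states):
  u0 = rec X. c.a.(c.c.0 + X\{a,b}\{a}) ⊢ —c→ u1
  u1 = a.(c.c.0 + (rec X. c.a.(c.c.0 + X\{a,b}\{a}))\{a,b}\{a}) ⊢ —a→ u2
  u2 = c.c.0 + (rec X. c.a.(c.c.0 + X\{a,b}\{a}))\{a,b}\{a} ⊢ —c→ u3, —c→ u4
  u3 = (a.(c.c.0 + (rec X. c.a.(c.c.0 + X\{a,b}\{a}))\{a,b}\{a}))\{a,b}\{a} ⊢ ·
  u4 = c.0 ⊢ —c→ u5
  u5 = 0 ⊢ ·
Reachable graph of Q (6 states):
  v0 = rec X. c.a.(c.(c.0 + a.0) + X\{a,b}\{a}) ⊢ —c→ v1
  v1 = a.(c.(c.0 + a.0) + (rec X. c.a.(c.(c.0 + a.0) + X\{a,b}\{a}))\{a,b}\{a}) ⊢ —a→ v2
  v2 = c.(c.0 + a.0) + (rec X. c.a.(c.(c.0 + a.0) + X\{a,b}\{a}))\{a,b}\{a} ⊢ —c→ v3, —c→ v4
  v3 = (a.(c.(c.0 + a.0) + (rec X. c.a.(c.(c.0 + a.0) + X\{a,b}\{a}))\{a,b}\{a}))\{a,b}\{a} ⊢ ·
  v4 = c.0 + a.0 ⊢ —a→ v5, —c→ v5
  v5 = 0 ⊢ ·
Bisimilarity quotient blocks:
  B0 = {u0}
  B1 = {u1}
  B2 = {u2}
  B3 = {u4}
  B4 = {u3, u5, v3, v5}
  B5 = {v0}
  B6 = {v1}
  B7 = {v2}
  B8 = {v4}
u0 ∈ B0, v0 ∈ B5 → different blocks

P ≁ Q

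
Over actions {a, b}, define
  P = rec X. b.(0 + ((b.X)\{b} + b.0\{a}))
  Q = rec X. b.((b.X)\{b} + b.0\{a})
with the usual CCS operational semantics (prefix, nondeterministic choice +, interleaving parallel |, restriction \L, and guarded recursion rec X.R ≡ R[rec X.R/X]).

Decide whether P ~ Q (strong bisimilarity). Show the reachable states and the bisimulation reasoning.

LTS(P): 3 reachable states
  u0 = rec X. b.(0 + ((b.X)\{b} + b.0\{a})) | ··b··> u1
  u1 = 0 + ((b.(rec X. b.(0 + ((b.X)\{b} + b.0\{a}))))\{b} + b.0\{a}) | ··b··> u2
  u2 = 0\{a} | ∅
LTS(Q): 3 reachable states
  v0 = rec X. b.((b.X)\{b} + b.0\{a}) | ··b··> v1
  v1 = (b.(rec X. b.((b.X)\{b} + b.0\{a})))\{b} + b.0\{a} | ··b··> v2
  v2 = 0\{a} | ∅
Partition-refinement fixed point:
  B0 = {u0, v0}
  B1 = {u1, v1}
  B2 = {u2, v2}
u0 ∈ B0, v0 ∈ B0 → same block

YES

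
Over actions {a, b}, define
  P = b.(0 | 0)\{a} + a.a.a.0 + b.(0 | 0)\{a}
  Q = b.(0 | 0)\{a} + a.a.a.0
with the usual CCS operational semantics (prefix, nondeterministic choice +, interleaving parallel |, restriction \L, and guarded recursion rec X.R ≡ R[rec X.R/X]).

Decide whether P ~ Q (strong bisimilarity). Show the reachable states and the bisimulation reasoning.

LTS(P): 5 reachable states
  m0 = b.(0 | 0)\{a} + a.a.a.0 + b.(0 | 0)\{a} has moves -a-> m1, -b-> m2
  m1 = a.a.0 has moves -a-> m3
  m2 = (0 | 0)\{a} has moves stopped
  m3 = a.0 has moves -a-> m4
  m4 = 0 has moves stopped
LTS(Q): 5 reachable states
  n0 = b.(0 | 0)\{a} + a.a.a.0 has moves -a-> n1, -b-> n2
  n1 = a.a.0 has moves -a-> n3
  n2 = (0 | 0)\{a} has moves stopped
  n3 = a.0 has moves -a-> n4
  n4 = 0 has moves stopped
Bisimilarity quotient blocks:
  B0 = {m0, n0}
  B1 = {m1, n1}
  B2 = {m3, n3}
  B3 = {m2, m4, n2, n4}
m0 ∈ B0, n0 ∈ B0 → same block

bisimilar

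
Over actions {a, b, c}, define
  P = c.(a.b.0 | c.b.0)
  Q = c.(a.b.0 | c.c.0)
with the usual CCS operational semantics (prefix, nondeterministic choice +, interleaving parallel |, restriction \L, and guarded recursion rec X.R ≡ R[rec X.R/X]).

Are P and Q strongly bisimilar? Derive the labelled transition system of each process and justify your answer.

P ≁ Q

Reachable graph of P (10 states):
  u0 = c.(a.b.0 | c.b.0) has moves =c=> u1
  u1 = a.b.0 | c.b.0 has moves =a=> u2, =c=> u3
  u2 = b.0 | c.b.0 has moves =b=> u4, =c=> u5
  u3 = a.b.0 | b.0 has moves =a=> u5, =b=> u6
  u4 = 0 | c.b.0 has moves =c=> u7
  u5 = b.0 | b.0 has moves =b=> u7, =b=> u8
  u6 = a.b.0 | 0 has moves =a=> u8
  u7 = 0 | b.0 has moves =b=> u9
  u8 = b.0 | 0 has moves =b=> u9
  u9 = 0 | 0 has moves deadlocked
Reachable graph of Q (10 states):
  v0 = c.(a.b.0 | c.c.0) has moves =c=> v1
  v1 = a.b.0 | c.c.0 has moves =a=> v2, =c=> v3
  v2 = b.0 | c.c.0 has moves =b=> v4, =c=> v5
  v3 = a.b.0 | c.0 has moves =a=> v5, =c=> v6
  v4 = 0 | c.c.0 has moves =c=> v7
  v5 = b.0 | c.0 has moves =b=> v7, =c=> v8
  v6 = a.b.0 | 0 has moves =a=> v8
  v7 = 0 | c.0 has moves =c=> v9
  v8 = b.0 | 0 has moves =b=> v9
  v9 = 0 | 0 has moves deadlocked
Partition-refinement fixed point:
  B0 = {u0}
  B1 = {u1}
  B2 = {u2}
  B3 = {u4}
  B4 = {u7, u8, v8}
  B5 = {u9, v9}
  B6 = {u5}
  B7 = {u3}
  B8 = {u6, v6}
  B9 = {v0}
  B10 = {v1}
  B11 = {v2}
  B12 = {v5}
  B13 = {v7}
  B14 = {v4}
  B15 = {v3}
u0 ∈ B0, v0 ∈ B9 → different blocks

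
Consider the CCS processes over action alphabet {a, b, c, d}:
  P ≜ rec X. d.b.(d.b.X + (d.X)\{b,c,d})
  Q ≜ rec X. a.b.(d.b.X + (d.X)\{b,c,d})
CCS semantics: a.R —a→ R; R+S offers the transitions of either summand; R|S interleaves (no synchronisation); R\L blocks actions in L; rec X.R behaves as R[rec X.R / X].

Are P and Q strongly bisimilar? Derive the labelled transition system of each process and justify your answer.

LTS(P): 4 reachable states
  u0 = rec X. d.b.(d.b.X + (d.X)\{b,c,d}) ⊢ =d=> u1
  u1 = b.(d.b.(rec X. d.b.(d.b.X + (d.X)\{b,c,d})) + (d.(rec X. d.b.(d.b.X + (d.X)\{b,c,d})))\{b,c,d}) ⊢ =b=> u2
  u2 = d.b.(rec X. d.b.(d.b.X + (d.X)\{b,c,d})) + (d.(rec X. d.b.(d.b.X + (d.X)\{b,c,d})))\{b,c,d} ⊢ =d=> u3
  u3 = b.(rec X. d.b.(d.b.X + (d.X)\{b,c,d})) ⊢ =b=> u0
LTS(Q): 4 reachable states
  v0 = rec X. a.b.(d.b.X + (d.X)\{b,c,d}) ⊢ =a=> v1
  v1 = b.(d.b.(rec X. a.b.(d.b.X + (d.X)\{b,c,d})) + (d.(rec X. a.b.(d.b.X + (d.X)\{b,c,d})))\{b,c,d}) ⊢ =b=> v2
  v2 = d.b.(rec X. a.b.(d.b.X + (d.X)\{b,c,d})) + (d.(rec X. a.b.(d.b.X + (d.X)\{b,c,d})))\{b,c,d} ⊢ =d=> v3
  v3 = b.(rec X. a.b.(d.b.X + (d.X)\{b,c,d})) ⊢ =b=> v0
Coarsest stable partition (strong bisimilarity classes):
  B0 = {u0, u2}
  B1 = {u1, u3}
  B2 = {v0}
  B3 = {v1}
  B4 = {v2}
  B5 = {v3}
u0 ∈ B0, v0 ∈ B2 → different blocks

P ≁ Q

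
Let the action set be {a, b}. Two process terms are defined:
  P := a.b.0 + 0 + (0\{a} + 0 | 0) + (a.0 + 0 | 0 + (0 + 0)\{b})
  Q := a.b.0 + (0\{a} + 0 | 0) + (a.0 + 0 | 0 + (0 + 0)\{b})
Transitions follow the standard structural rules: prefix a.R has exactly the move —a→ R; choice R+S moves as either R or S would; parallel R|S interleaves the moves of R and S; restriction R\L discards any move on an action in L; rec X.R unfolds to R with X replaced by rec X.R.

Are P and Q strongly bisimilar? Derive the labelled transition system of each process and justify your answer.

bisimilar

Reachable graph of P (3 states):
  m0 = a.b.0 + 0 + (0\{a} + 0 | 0) + (a.0 + 0 | 0 + (0 + 0)\{b}) has moves ··a··> m1, ··a··> m2
  m1 = 0 has moves stopped
  m2 = b.0 has moves ··b··> m1
Reachable graph of Q (3 states):
  n0 = a.b.0 + (0\{a} + 0 | 0) + (a.0 + 0 | 0 + (0 + 0)\{b}) has moves ··a··> n1, ··a··> n2
  n1 = 0 has moves stopped
  n2 = b.0 has moves ··b··> n1
Coarsest stable partition (strong bisimilarity classes):
  B0 = {m0, n0}
  B1 = {m2, n2}
  B2 = {m1, n1}
m0 ∈ B0, n0 ∈ B0 → same block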